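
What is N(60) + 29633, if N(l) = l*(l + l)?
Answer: 36833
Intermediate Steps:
N(l) = 2*l**2 (N(l) = l*(2*l) = 2*l**2)
N(60) + 29633 = 2*60**2 + 29633 = 2*3600 + 29633 = 7200 + 29633 = 36833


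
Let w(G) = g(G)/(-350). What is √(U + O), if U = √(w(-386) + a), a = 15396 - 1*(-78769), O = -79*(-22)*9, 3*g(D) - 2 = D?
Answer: √(19161450 + 35*√115352573)/35 ≈ 126.29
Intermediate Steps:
g(D) = ⅔ + D/3
O = 15642 (O = 1738*9 = 15642)
a = 94165 (a = 15396 + 78769 = 94165)
w(G) = -1/525 - G/1050 (w(G) = (⅔ + G/3)/(-350) = (⅔ + G/3)*(-1/350) = -1/525 - G/1050)
U = √115352573/35 (U = √((-1/525 - 1/1050*(-386)) + 94165) = √((-1/525 + 193/525) + 94165) = √(64/175 + 94165) = √(16478939/175) = √115352573/35 ≈ 306.86)
√(U + O) = √(√115352573/35 + 15642) = √(15642 + √115352573/35)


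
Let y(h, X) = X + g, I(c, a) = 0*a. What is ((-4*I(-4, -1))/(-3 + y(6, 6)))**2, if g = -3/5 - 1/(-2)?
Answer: 0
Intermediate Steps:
I(c, a) = 0
g = -1/10 (g = -3*1/5 - 1*(-1/2) = -3/5 + 1/2 = -1/10 ≈ -0.10000)
y(h, X) = -1/10 + X (y(h, X) = X - 1/10 = -1/10 + X)
((-4*I(-4, -1))/(-3 + y(6, 6)))**2 = ((-4*0)/(-3 + (-1/10 + 6)))**2 = (0/(-3 + 59/10))**2 = (0/(29/10))**2 = (0*(10/29))**2 = 0**2 = 0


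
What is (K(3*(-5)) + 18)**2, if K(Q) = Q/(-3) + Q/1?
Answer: 64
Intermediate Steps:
K(Q) = 2*Q/3 (K(Q) = Q*(-1/3) + Q*1 = -Q/3 + Q = 2*Q/3)
(K(3*(-5)) + 18)**2 = (2*(3*(-5))/3 + 18)**2 = ((2/3)*(-15) + 18)**2 = (-10 + 18)**2 = 8**2 = 64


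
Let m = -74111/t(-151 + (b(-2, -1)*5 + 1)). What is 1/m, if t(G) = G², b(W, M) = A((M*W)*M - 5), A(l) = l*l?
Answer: -9025/74111 ≈ -0.12178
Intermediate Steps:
A(l) = l²
b(W, M) = (-5 + W*M²)² (b(W, M) = ((M*W)*M - 5)² = (W*M² - 5)² = (-5 + W*M²)²)
m = -74111/9025 (m = -74111/(-151 + ((-5 - 2*(-1)²)²*5 + 1))² = -74111/(-151 + ((-5 - 2*1)²*5 + 1))² = -74111/(-151 + ((-5 - 2)²*5 + 1))² = -74111/(-151 + ((-7)²*5 + 1))² = -74111/(-151 + (49*5 + 1))² = -74111/(-151 + (245 + 1))² = -74111/(-151 + 246)² = -74111/(95²) = -74111/9025 ≈ -8.2117)
1/m = 1/(-74111/9025) = -9025/74111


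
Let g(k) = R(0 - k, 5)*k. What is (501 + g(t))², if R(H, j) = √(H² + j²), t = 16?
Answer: 322937 + 16032*√281 ≈ 5.9168e+5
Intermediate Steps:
g(k) = k*√(25 + k²) (g(k) = √((0 - k)² + 5²)*k = √((-k)² + 25)*k = √(k² + 25)*k = √(25 + k²)*k = k*√(25 + k²))
(501 + g(t))² = (501 + 16*√(25 + 16²))² = (501 + 16*√(25 + 256))² = (501 + 16*√281)²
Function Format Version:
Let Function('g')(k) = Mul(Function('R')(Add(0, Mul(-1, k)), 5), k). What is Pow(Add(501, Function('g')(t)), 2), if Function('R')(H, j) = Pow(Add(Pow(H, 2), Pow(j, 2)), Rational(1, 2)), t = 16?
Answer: Add(322937, Mul(16032, Pow(281, Rational(1, 2)))) ≈ 5.9168e+5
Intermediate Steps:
Function('g')(k) = Mul(k, Pow(Add(25, Pow(k, 2)), Rational(1, 2))) (Function('g')(k) = Mul(Pow(Add(Pow(Add(0, Mul(-1, k)), 2), Pow(5, 2)), Rational(1, 2)), k) = Mul(Pow(Add(Pow(Mul(-1, k), 2), 25), Rational(1, 2)), k) = Mul(Pow(Add(Pow(k, 2), 25), Rational(1, 2)), k) = Mul(Pow(Add(25, Pow(k, 2)), Rational(1, 2)), k) = Mul(k, Pow(Add(25, Pow(k, 2)), Rational(1, 2))))
Pow(Add(501, Function('g')(t)), 2) = Pow(Add(501, Mul(16, Pow(Add(25, Pow(16, 2)), Rational(1, 2)))), 2) = Pow(Add(501, Mul(16, Pow(Add(25, 256), Rational(1, 2)))), 2) = Pow(Add(501, Mul(16, Pow(281, Rational(1, 2)))), 2)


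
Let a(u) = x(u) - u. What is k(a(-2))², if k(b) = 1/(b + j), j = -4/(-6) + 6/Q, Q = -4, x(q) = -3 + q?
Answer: 36/529 ≈ 0.068053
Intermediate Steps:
j = -⅚ (j = -4/(-6) + 6/(-4) = -4*(-⅙) + 6*(-¼) = ⅔ - 3/2 = -⅚ ≈ -0.83333)
a(u) = -3 (a(u) = (-3 + u) - u = -3)
k(b) = 1/(-⅚ + b) (k(b) = 1/(b - ⅚) = 1/(-⅚ + b))
k(a(-2))² = (6/(-5 + 6*(-3)))² = (6/(-5 - 18))² = (6/(-23))² = (6*(-1/23))² = (-6/23)² = 36/529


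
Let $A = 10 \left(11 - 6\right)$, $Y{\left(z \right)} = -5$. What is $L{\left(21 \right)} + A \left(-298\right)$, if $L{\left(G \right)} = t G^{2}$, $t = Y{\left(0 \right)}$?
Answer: $-17105$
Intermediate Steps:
$t = -5$
$A = 50$ ($A = 10 \cdot 5 = 50$)
$L{\left(G \right)} = - 5 G^{2}$
$L{\left(21 \right)} + A \left(-298\right) = - 5 \cdot 21^{2} + 50 \left(-298\right) = \left(-5\right) 441 - 14900 = -2205 - 14900 = -17105$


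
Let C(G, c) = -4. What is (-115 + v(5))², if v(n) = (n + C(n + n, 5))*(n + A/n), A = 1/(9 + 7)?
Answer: 77422401/6400 ≈ 12097.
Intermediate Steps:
A = 1/16 ≈ 0.062500
v(n) = (-4 + n)*(n + 1/(16*n)) (v(n) = (n - 4)*(n + 1/(16*n)) = (-4 + n)*(n + 1/(16*n)))
(-115 + v(5))² = (-115 + (1/16 + 5² - 4*5 - ¼/5))² = (-115 + (1/16 + 25 - 20 - ¼*⅕))² = (-115 + (1/16 + 25 - 20 - 1/20))² = (-115 + 401/80)² = (-8799/80)² = 77422401/6400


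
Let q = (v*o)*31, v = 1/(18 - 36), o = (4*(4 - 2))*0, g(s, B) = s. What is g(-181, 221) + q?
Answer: -181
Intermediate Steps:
o = 0 (o = (4*2)*0 = 8*0 = 0)
v = -1/18 (v = 1/(-18) = -1/18 ≈ -0.055556)
q = 0 (q = -1/18*0*31 = 0*31 = 0)
g(-181, 221) + q = -181 + 0 = -181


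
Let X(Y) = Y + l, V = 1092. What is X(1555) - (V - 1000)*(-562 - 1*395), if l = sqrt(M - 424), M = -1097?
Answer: 89599 + 39*I ≈ 89599.0 + 39.0*I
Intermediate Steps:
l = 39*I (l = sqrt(-1097 - 424) = sqrt(-1521) = 39*I ≈ 39.0*I)
X(Y) = Y + 39*I
X(1555) - (V - 1000)*(-562 - 1*395) = (1555 + 39*I) - (1092 - 1000)*(-562 - 1*395) = (1555 + 39*I) - 92*(-562 - 395) = (1555 + 39*I) - 92*(-957) = (1555 + 39*I) - 1*(-88044) = (1555 + 39*I) + 88044 = 89599 + 39*I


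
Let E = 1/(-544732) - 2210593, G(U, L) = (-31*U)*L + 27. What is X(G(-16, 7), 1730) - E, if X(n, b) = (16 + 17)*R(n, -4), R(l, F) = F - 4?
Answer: 1204036936829/544732 ≈ 2.2103e+6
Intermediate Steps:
R(l, F) = -4 + F
G(U, L) = 27 - 31*L*U (G(U, L) = -31*L*U + 27 = 27 - 31*L*U)
E = -1204180746077/544732 (E = -1/544732 - 2210593 = -1204180746077/544732 ≈ -2.2106e+6)
X(n, b) = -264 (X(n, b) = (16 + 17)*(-4 - 4) = 33*(-8) = -264)
X(G(-16, 7), 1730) - E = -264 - 1*(-1204180746077/544732) = -264 + 1204180746077/544732 = 1204036936829/544732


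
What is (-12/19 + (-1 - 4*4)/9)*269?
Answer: -115939/171 ≈ -678.01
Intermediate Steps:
(-12/19 + (-1 - 4*4)/9)*269 = (-12*1/19 + (-1 - 16)*(⅑))*269 = (-12/19 - 17*⅑)*269 = (-12/19 - 17/9)*269 = -431/171*269 = -115939/171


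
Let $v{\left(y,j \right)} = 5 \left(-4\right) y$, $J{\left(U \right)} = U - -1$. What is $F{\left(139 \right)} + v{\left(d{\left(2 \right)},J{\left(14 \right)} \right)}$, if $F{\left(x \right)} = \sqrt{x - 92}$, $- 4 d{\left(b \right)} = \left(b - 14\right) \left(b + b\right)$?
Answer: $-240 + \sqrt{47} \approx -233.14$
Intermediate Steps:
$d{\left(b \right)} = - \frac{b \left(-14 + b\right)}{2}$ ($d{\left(b \right)} = - \frac{\left(b - 14\right) \left(b + b\right)}{4} = - \frac{\left(-14 + b\right) 2 b}{4} = - \frac{2 b \left(-14 + b\right)}{4} = - \frac{b \left(-14 + b\right)}{2}$)
$J{\left(U \right)} = 1 + U$ ($J{\left(U \right)} = U + 1 = 1 + U$)
$v{\left(y,j \right)} = - 20 y$
$F{\left(x \right)} = \sqrt{-92 + x}$
$F{\left(139 \right)} + v{\left(d{\left(2 \right)},J{\left(14 \right)} \right)} = \sqrt{-92 + 139} - 20 \cdot \frac{1}{2} \cdot 2 \left(14 - 2\right) = \sqrt{47} - 20 \cdot \frac{1}{2} \cdot 2 \left(14 - 2\right) = \sqrt{47} - 20 \cdot \frac{1}{2} \cdot 2 \cdot 12 = \sqrt{47} - 240 = -240 + \sqrt{47}$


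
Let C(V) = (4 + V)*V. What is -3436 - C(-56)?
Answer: -6348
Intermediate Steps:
C(V) = V*(4 + V)
-3436 - C(-56) = -3436 - (-56)*(4 - 56) = -3436 - (-56)*(-52) = -3436 - 1*2912 = -3436 - 2912 = -6348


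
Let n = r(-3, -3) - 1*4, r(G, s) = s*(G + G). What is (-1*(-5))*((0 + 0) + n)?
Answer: 70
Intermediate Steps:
r(G, s) = 2*G*s (r(G, s) = s*(2*G) = 2*G*s)
n = 14 (n = 2*(-3)*(-3) - 1*4 = 18 - 4 = 14)
(-1*(-5))*((0 + 0) + n) = (-1*(-5))*((0 + 0) + 14) = 5*(0 + 14) = 5*14 = 70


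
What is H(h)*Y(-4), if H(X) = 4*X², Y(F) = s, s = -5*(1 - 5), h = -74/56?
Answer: 6845/49 ≈ 139.69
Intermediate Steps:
h = -37/28 (h = -74*1/56 = -37/28 ≈ -1.3214)
s = 20 (s = -5*(-4) = 20)
Y(F) = 20
H(h)*Y(-4) = (4*(-37/28)²)*20 = (4*(1369/784))*20 = (1369/196)*20 = 6845/49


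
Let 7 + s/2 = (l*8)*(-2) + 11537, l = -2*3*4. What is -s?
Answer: -23828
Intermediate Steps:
l = -24 (l = -6*4 = -24)
s = 23828 (s = -14 + 2*(-24*8*(-2) + 11537) = -14 + 2*(-192*(-2) + 11537) = -14 + 2*(384 + 11537) = -14 + 2*11921 = -14 + 23842 = 23828)
-s = -1*23828 = -23828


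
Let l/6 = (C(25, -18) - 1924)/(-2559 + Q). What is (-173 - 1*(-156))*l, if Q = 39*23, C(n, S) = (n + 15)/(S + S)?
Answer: -294542/2493 ≈ -118.15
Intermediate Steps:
C(n, S) = (15 + n)/(2*S) (C(n, S) = (15 + n)/((2*S)) = (15 + n)*(1/(2*S)) = (15 + n)/(2*S))
Q = 897
l = 17326/2493 (l = 6*(((½)*(15 + 25)/(-18) - 1924)/(-2559 + 897)) = 6*(((½)*(-1/18)*40 - 1924)/(-1662)) = 6*((-10/9 - 1924)*(-1/1662)) = 6*(-17326/9*(-1/1662)) = 6*(8663/7479) = 17326/2493 ≈ 6.9499)
(-173 - 1*(-156))*l = (-173 - 1*(-156))*(17326/2493) = (-173 + 156)*(17326/2493) = -17*17326/2493 = -294542/2493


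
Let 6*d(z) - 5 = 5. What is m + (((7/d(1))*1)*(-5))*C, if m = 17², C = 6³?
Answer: -4247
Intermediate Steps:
d(z) = 5/3 (d(z) = ⅚ + (⅙)*5 = ⅚ + ⅚ = 5/3)
C = 216
m = 289
m + (((7/d(1))*1)*(-5))*C = 289 + (((7/(5/3))*1)*(-5))*216 = 289 + (((7*(⅗))*1)*(-5))*216 = 289 + (((21/5)*1)*(-5))*216 = 289 + ((21/5)*(-5))*216 = 289 - 21*216 = 289 - 4536 = -4247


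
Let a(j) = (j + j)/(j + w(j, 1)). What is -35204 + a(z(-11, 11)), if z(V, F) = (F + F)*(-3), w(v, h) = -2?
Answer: -598435/17 ≈ -35202.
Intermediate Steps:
z(V, F) = -6*F (z(V, F) = (2*F)*(-3) = -6*F)
a(j) = 2*j/(-2 + j) (a(j) = (j + j)/(j - 2) = (2*j)/(-2 + j) = 2*j/(-2 + j))
-35204 + a(z(-11, 11)) = -35204 + 2*(-6*11)/(-2 - 6*11) = -35204 + 2*(-66)/(-2 - 66) = -35204 + 2*(-66)/(-68) = -35204 + 2*(-66)*(-1/68) = -35204 + 33/17 = -598435/17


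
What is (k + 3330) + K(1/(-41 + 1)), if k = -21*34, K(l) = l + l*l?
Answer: 4185561/1600 ≈ 2616.0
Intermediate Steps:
K(l) = l + l²
k = -714
(k + 3330) + K(1/(-41 + 1)) = (-714 + 3330) + (1 + 1/(-41 + 1))/(-41 + 1) = 2616 + (1 + 1/(-40))/(-40) = 2616 - (1 - 1/40)/40 = 2616 - 1/40*39/40 = 2616 - 39/1600 = 4185561/1600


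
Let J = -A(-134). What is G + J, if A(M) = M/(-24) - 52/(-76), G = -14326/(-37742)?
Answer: -25333495/4302588 ≈ -5.8880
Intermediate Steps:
G = 7163/18871 (G = -14326*(-1/37742) = 7163/18871 ≈ 0.37958)
A(M) = 13/19 - M/24 (A(M) = M*(-1/24) - 52*(-1/76) = -M/24 + 13/19 = 13/19 - M/24)
J = -1429/228 (J = -(13/19 - 1/24*(-134)) = -(13/19 + 67/12) = -1*1429/228 = -1429/228 ≈ -6.2675)
G + J = 7163/18871 - 1429/228 = -25333495/4302588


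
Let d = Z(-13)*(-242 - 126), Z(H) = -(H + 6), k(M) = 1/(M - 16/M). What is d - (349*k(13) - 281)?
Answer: -355672/153 ≈ -2324.7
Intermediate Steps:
Z(H) = -6 - H (Z(H) = -(6 + H) = -6 - H)
d = -2576 (d = (-6 - 1*(-13))*(-242 - 126) = (-6 + 13)*(-368) = 7*(-368) = -2576)
d - (349*k(13) - 281) = -2576 - (349*(13/(-16 + 13²)) - 281) = -2576 - (349*(13/(-16 + 169)) - 281) = -2576 - (349*(13/153) - 281) = -2576 - (4537/153 - 281) = -2576 - 1*(-38456/153) = -2576 + 38456/153 = -355672/153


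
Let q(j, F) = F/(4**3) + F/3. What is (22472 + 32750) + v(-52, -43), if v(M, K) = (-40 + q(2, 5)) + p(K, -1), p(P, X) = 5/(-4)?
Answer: 10595039/192 ≈ 55183.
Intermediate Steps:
q(j, F) = 67*F/192 (q(j, F) = F/64 + F*(1/3) = F*(1/64) + F/3 = F/64 + F/3 = 67*F/192)
p(P, X) = -5/4 (p(P, X) = 5*(-1/4) = -5/4)
v(M, K) = -7585/192 (v(M, K) = (-40 + (67/192)*5) - 5/4 = (-40 + 335/192) - 5/4 = -7345/192 - 5/4 = -7585/192)
(22472 + 32750) + v(-52, -43) = (22472 + 32750) - 7585/192 = 55222 - 7585/192 = 10595039/192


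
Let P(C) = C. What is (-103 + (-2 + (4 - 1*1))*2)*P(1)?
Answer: -101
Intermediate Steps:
(-103 + (-2 + (4 - 1*1))*2)*P(1) = (-103 + (-2 + (4 - 1*1))*2)*1 = (-103 + (-2 + (4 - 1))*2)*1 = (-103 + (-2 + 3)*2)*1 = (-103 + 1*2)*1 = (-103 + 2)*1 = -101*1 = -101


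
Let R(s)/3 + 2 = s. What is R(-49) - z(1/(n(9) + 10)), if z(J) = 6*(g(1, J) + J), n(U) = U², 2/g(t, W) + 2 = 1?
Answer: -12837/91 ≈ -141.07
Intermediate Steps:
g(t, W) = -2 (g(t, W) = 2/(-2 + 1) = 2/(-1) = 2*(-1) = -2)
R(s) = -6 + 3*s
z(J) = -12 + 6*J (z(J) = 6*(-2 + J) = -12 + 6*J)
R(-49) - z(1/(n(9) + 10)) = (-6 + 3*(-49)) - (-12 + 6/(9² + 10)) = (-6 - 147) - (-12 + 6/(81 + 10)) = -153 - (-12 + 6/91) = -153 - 1*(-1086/91) = -153 + 1086/91 = -12837/91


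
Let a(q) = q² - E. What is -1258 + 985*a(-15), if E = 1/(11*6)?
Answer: 14543237/66 ≈ 2.2035e+5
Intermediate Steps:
E = 1/66 ≈ 0.015152
a(q) = -1/66 + q² (a(q) = q² - 1*1/66 = q² - 1/66 = -1/66 + q²)
-1258 + 985*a(-15) = -1258 + 985*(-1/66 + (-15)²) = -1258 + 985*(-1/66 + 225) = -1258 + 985*(14849/66) = -1258 + 14626265/66 = 14543237/66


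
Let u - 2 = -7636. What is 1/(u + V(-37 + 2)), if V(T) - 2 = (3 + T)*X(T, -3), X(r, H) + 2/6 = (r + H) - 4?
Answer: -3/18832 ≈ -0.00015930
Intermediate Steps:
X(r, H) = -13/3 + H + r (X(r, H) = -1/3 + ((r + H) - 4) = -1/3 + ((H + r) - 4) = -1/3 + (-4 + H + r) = -13/3 + H + r)
u = -7634 (u = 2 - 7636 = -7634)
V(T) = 2 + (3 + T)*(-22/3 + T) (V(T) = 2 + (3 + T)*(-13/3 - 3 + T) = 2 + (3 + T)*(-22/3 + T))
1/(u + V(-37 + 2)) = 1/(-7634 + (-20 + (-37 + 2)**2 - 13*(-37 + 2)/3)) = 1/(-7634 + (-20 + (-35)**2 - 13/3*(-35))) = 1/(-7634 + (-20 + 1225 + 455/3)) = 1/(-7634 + 4070/3) = 1/(-18832/3) = -3/18832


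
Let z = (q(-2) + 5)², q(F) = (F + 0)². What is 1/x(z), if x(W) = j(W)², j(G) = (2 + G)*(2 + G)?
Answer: 1/47458321 ≈ 2.1071e-8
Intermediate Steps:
j(G) = (2 + G)²
q(F) = F²
z = 81 (z = ((-2)² + 5)² = (4 + 5)² = 9² = 81)
x(W) = (2 + W)⁴ (x(W) = ((2 + W)²)² = (2 + W)⁴)
1/x(z) = 1/((2 + 81)⁴) = 1/(83⁴) = 1/47458321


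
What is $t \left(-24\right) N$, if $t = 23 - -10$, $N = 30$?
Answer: $-23760$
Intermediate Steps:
$t = 33$ ($t = 23 + 10 = 33$)
$t \left(-24\right) N = 33 \left(-24\right) 30 = \left(-792\right) 30 = -23760$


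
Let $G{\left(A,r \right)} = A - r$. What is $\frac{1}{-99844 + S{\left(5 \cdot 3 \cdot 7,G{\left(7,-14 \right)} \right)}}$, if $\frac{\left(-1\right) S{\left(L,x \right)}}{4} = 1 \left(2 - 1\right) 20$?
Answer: $- \frac{1}{99924} \approx -1.0008 \cdot 10^{-5}$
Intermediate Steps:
$S{\left(L,x \right)} = -80$ ($S{\left(L,x \right)} = - 4 \cdot 1 \left(2 - 1\right) 20 = - 4 \cdot 1 \cdot 1 \cdot 20 = - 4 \cdot 1 \cdot 20 = \left(-4\right) 20 = -80$)
$\frac{1}{-99844 + S{\left(5 \cdot 3 \cdot 7,G{\left(7,-14 \right)} \right)}} = \frac{1}{-99844 - 80} = \frac{1}{-99924} = - \frac{1}{99924}$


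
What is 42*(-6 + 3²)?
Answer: 126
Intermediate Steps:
42*(-6 + 3²) = 42*(-6 + 9) = 42*3 = 126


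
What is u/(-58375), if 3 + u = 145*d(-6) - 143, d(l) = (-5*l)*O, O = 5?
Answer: -21604/58375 ≈ -0.37009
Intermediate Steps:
d(l) = -25*l (d(l) = -5*l*5 = -25*l)
u = 21604 (u = -3 + (145*(-25*(-6)) - 143) = -3 + (145*150 - 143) = -3 + (21750 - 143) = -3 + 21607 = 21604)
u/(-58375) = 21604/(-58375) = 21604*(-1/58375) = -21604/58375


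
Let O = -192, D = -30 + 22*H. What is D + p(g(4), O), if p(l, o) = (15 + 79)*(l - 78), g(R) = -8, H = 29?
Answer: -7476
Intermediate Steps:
D = 608 (D = -30 + 22*29 = -30 + 638 = 608)
p(l, o) = -7332 + 94*l (p(l, o) = 94*(-78 + l) = -7332 + 94*l)
D + p(g(4), O) = 608 + (-7332 + 94*(-8)) = 608 + (-7332 - 752) = 608 - 8084 = -7476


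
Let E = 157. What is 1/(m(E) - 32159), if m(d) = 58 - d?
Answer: -1/32258 ≈ -3.1000e-5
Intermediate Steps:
1/(m(E) - 32159) = 1/((58 - 1*157) - 32159) = 1/((58 - 157) - 32159) = 1/(-99 - 32159) = 1/(-32258) = -1/32258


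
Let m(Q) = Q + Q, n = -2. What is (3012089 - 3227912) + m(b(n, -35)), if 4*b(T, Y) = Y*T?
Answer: -215788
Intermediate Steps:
b(T, Y) = T*Y/4 (b(T, Y) = (Y*T)/4 = (T*Y)/4 = T*Y/4)
m(Q) = 2*Q
(3012089 - 3227912) + m(b(n, -35)) = (3012089 - 3227912) + 2*((1/4)*(-2)*(-35)) = -215823 + 2*(35/2) = -215823 + 35 = -215788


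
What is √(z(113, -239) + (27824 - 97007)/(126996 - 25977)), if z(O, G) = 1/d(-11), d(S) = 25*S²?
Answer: 2*I*√586969653599/1852015 ≈ 0.82736*I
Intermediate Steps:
z(O, G) = 1/3025 (z(O, G) = 1/(25*(-11)²) = 1/(25*121) = 1/3025)
√(z(113, -239) + (27824 - 97007)/(126996 - 25977)) = √(1/3025 + (27824 - 97007)/(126996 - 25977)) = √(1/3025 - 69183/101019) = √(1/3025 - 69183*1/101019) = √(1/3025 - 23061/33673) = √(-69725852/101860825) = 2*I*√586969653599/1852015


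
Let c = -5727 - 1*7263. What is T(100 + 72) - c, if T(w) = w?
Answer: 13162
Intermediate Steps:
c = -12990 (c = -5727 - 7263 = -12990)
T(100 + 72) - c = (100 + 72) - 1*(-12990) = 172 + 12990 = 13162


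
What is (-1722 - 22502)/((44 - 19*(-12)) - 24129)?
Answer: 24224/23857 ≈ 1.0154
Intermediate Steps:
(-1722 - 22502)/((44 - 19*(-12)) - 24129) = -24224/((44 + 228) - 24129) = -24224/(272 - 24129) = -24224/(-23857) = -24224*(-1/23857) = 24224/23857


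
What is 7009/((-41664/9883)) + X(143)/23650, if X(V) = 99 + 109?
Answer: -819112790219/492676800 ≈ -1662.6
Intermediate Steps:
X(V) = 208
7009/((-41664/9883)) + X(143)/23650 = 7009/((-41664/9883)) + 208/23650 = 7009/((-41664*1/9883)) + 208*(1/23650) = 7009/(-41664/9883) + 104/11825 = 7009*(-9883/41664) + 104/11825 = -69269947/41664 + 104/11825 = -819112790219/492676800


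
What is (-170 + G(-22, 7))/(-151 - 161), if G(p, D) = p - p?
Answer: 85/156 ≈ 0.54487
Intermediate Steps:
G(p, D) = 0
(-170 + G(-22, 7))/(-151 - 161) = (-170 + 0)/(-151 - 161) = -170/(-312) = -170*(-1/312) = 85/156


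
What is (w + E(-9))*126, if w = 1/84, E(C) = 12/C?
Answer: -333/2 ≈ -166.50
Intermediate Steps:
w = 1/84 ≈ 0.011905
(w + E(-9))*126 = (1/84 + 12/(-9))*126 = (1/84 + 12*(-1/9))*126 = (1/84 - 4/3)*126 = -37/28*126 = -333/2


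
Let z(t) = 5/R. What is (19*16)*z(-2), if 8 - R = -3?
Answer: 1520/11 ≈ 138.18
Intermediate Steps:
R = 11 (R = 8 - 1*(-3) = 8 + 3 = 11)
z(t) = 5/11
(19*16)*z(-2) = (19*16)*(5/11) = 304*(5/11) = 1520/11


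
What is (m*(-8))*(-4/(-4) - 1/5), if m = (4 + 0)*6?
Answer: -768/5 ≈ -153.60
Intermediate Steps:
m = 24 (m = 4*6 = 24)
(m*(-8))*(-4/(-4) - 1/5) = (24*(-8))*(-4/(-4) - 1/5) = -192*(-4*(-1/4) - 1*1/5) = -192*(1 - 1/5) = -192*4/5 = -768/5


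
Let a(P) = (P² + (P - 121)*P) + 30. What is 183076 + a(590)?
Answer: 807916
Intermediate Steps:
a(P) = 30 + P² + P*(-121 + P) (a(P) = (P² + (-121 + P)*P) + 30 = (P² + P*(-121 + P)) + 30 = 30 + P² + P*(-121 + P))
183076 + a(590) = 183076 + (30 - 121*590 + 2*590²) = 183076 + (30 - 71390 + 2*348100) = 183076 + (30 - 71390 + 696200) = 183076 + 624840 = 807916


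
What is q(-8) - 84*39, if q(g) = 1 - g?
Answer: -3267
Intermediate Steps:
q(-8) - 84*39 = (1 - 1*(-8)) - 84*39 = (1 + 8) - 3276 = 9 - 3276 = -3267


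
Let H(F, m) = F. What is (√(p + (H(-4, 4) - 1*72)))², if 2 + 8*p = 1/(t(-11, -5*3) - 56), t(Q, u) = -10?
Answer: -40261/528 ≈ -76.252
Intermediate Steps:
p = -133/528 (p = -¼ + 1/(8*(-10 - 56)) = -¼ + (⅛)/(-66) = -¼ + (⅛)*(-1/66) = -¼ - 1/528 = -133/528 ≈ -0.25189)
(√(p + (H(-4, 4) - 1*72)))² = (√(-133/528 + (-4 - 1*72)))² = (√(-133/528 + (-4 - 72)))² = (√(-133/528 - 76))² = (√(-40261/528))² = (I*√1328613/132)² = -40261/528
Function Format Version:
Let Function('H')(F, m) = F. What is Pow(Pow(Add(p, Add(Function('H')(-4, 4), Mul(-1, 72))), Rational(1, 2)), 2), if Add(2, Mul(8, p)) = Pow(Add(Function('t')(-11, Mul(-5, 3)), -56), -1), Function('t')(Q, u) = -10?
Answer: Rational(-40261, 528) ≈ -76.252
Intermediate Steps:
p = Rational(-133, 528) (p = Add(Rational(-1, 4), Mul(Rational(1, 8), Pow(Add(-10, -56), -1))) = Add(Rational(-1, 4), Mul(Rational(1, 8), Pow(-66, -1))) = Add(Rational(-1, 4), Mul(Rational(1, 8), Rational(-1, 66))) = Add(Rational(-1, 4), Rational(-1, 528)) = Rational(-133, 528) ≈ -0.25189)
Pow(Pow(Add(p, Add(Function('H')(-4, 4), Mul(-1, 72))), Rational(1, 2)), 2) = Pow(Pow(Add(Rational(-133, 528), Add(-4, Mul(-1, 72))), Rational(1, 2)), 2) = Pow(Pow(Add(Rational(-133, 528), Add(-4, -72)), Rational(1, 2)), 2) = Pow(Pow(Add(Rational(-133, 528), -76), Rational(1, 2)), 2) = Pow(Pow(Rational(-40261, 528), Rational(1, 2)), 2) = Pow(Mul(Rational(1, 132), I, Pow(1328613, Rational(1, 2))), 2) = Rational(-40261, 528)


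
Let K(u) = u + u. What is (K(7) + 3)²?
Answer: 289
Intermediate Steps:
K(u) = 2*u
(K(7) + 3)² = (2*7 + 3)² = (14 + 3)² = 17² = 289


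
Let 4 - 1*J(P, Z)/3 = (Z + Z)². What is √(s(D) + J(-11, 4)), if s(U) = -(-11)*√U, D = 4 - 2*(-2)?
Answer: √(-180 + 22*√2) ≈ 12.202*I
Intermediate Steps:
D = 8 (D = 4 + 4 = 8)
J(P, Z) = 12 - 12*Z² (J(P, Z) = 12 - 3*(Z + Z)² = 12 - 3*4*Z² = 12 - 12*Z²)
s(U) = 11*√U
√(s(D) + J(-11, 4)) = √(11*√8 + (12 - 12*4²)) = √(11*(2*√2) + (12 - 12*16)) = √(22*√2 + (12 - 192)) = √(22*√2 - 180) = √(-180 + 22*√2)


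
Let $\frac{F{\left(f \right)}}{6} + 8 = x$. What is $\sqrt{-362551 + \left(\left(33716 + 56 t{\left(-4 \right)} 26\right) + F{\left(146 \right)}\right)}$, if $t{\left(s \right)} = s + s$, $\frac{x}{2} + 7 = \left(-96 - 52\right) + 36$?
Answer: $i \sqrt{341959} \approx 584.77 i$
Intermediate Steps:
$x = -238$ ($x = -14 + 2 \left(\left(-96 - 52\right) + 36\right) = -14 + 2 \left(-148 + 36\right) = -14 + 2 \left(-112\right) = -14 - 224 = -238$)
$t{\left(s \right)} = 2 s$
$F{\left(f \right)} = -1476$ ($F{\left(f \right)} = -48 + 6 \left(-238\right) = -48 - 1428 = -1476$)
$\sqrt{-362551 + \left(\left(33716 + 56 t{\left(-4 \right)} 26\right) + F{\left(146 \right)}\right)} = \sqrt{-362551 + \left(\left(33716 + 56 \cdot 2 \left(-4\right) 26\right) - 1476\right)} = \sqrt{-362551 + \left(\left(33716 + 56 \left(-8\right) 26\right) - 1476\right)} = \sqrt{-362551 + \left(\left(33716 - 11648\right) - 1476\right)} = \sqrt{-362551 + \left(22068 - 1476\right)} = \sqrt{-362551 + 20592} = \sqrt{-341959} = i \sqrt{341959}$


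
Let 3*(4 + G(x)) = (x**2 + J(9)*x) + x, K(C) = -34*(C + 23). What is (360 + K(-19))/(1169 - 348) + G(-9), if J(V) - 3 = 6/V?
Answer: 7613/821 ≈ 9.2728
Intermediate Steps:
J(V) = 3 + 6/V
K(C) = -782 - 34*C (K(C) = -34*(23 + C) = -782 - 34*C)
G(x) = -4 + x**2/3 + 14*x/9 (G(x) = -4 + ((x**2 + (3 + 6/9)*x) + x)/3 = -4 + ((x**2 + (3 + 6*(1/9))*x) + x)/3 = -4 + ((x**2 + (3 + 2/3)*x) + x)/3 = -4 + ((x**2 + 11*x/3) + x)/3 = -4 + (x**2 + 14*x/3)/3 = -4 + (x**2/3 + 14*x/9) = -4 + x**2/3 + 14*x/9)
(360 + K(-19))/(1169 - 348) + G(-9) = (360 + (-782 - 34*(-19)))/(1169 - 348) + (-4 + (1/3)*(-9)**2 + (14/9)*(-9)) = (360 + (-782 + 646))/821 + (-4 + (1/3)*81 - 14) = (360 - 136)*(1/821) + (-4 + 27 - 14) = 224*(1/821) + 9 = 224/821 + 9 = 7613/821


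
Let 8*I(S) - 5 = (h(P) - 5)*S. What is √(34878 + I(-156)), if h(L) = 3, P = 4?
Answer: √558682/4 ≈ 186.86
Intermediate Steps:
I(S) = 5/8 - S/4 (I(S) = 5/8 + ((3 - 5)*S)/8 = 5/8 + (-2*S)/8 = 5/8 - S/4)
√(34878 + I(-156)) = √(34878 + (5/8 - ¼*(-156))) = √(34878 + (5/8 + 39)) = √(34878 + 317/8) = √(279341/8) = √558682/4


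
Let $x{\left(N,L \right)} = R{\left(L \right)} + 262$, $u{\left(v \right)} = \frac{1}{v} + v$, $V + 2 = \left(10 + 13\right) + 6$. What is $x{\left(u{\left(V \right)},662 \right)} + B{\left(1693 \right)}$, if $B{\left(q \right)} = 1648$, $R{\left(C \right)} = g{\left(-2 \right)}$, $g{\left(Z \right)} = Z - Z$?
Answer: $1910$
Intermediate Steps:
$g{\left(Z \right)} = 0$
$R{\left(C \right)} = 0$
$V = 27$ ($V = -2 + \left(\left(10 + 13\right) + 6\right) = -2 + \left(23 + 6\right) = -2 + 29 = 27$)
$u{\left(v \right)} = v + \frac{1}{v}$
$x{\left(N,L \right)} = 262$ ($x{\left(N,L \right)} = 0 + 262 = 262$)
$x{\left(u{\left(V \right)},662 \right)} + B{\left(1693 \right)} = 262 + 1648 = 1910$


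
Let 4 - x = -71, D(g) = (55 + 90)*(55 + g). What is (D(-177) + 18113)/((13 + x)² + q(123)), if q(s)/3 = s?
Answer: 423/8113 ≈ 0.052139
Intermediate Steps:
D(g) = 7975 + 145*g (D(g) = 145*(55 + g) = 7975 + 145*g)
x = 75 (x = 4 - 1*(-71) = 4 + 71 = 75)
q(s) = 3*s
(D(-177) + 18113)/((13 + x)² + q(123)) = ((7975 + 145*(-177)) + 18113)/((13 + 75)² + 3*123) = ((7975 - 25665) + 18113)/(88² + 369) = (-17690 + 18113)/(7744 + 369) = 423/8113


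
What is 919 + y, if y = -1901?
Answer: -982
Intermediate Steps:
919 + y = 919 - 1901 = -982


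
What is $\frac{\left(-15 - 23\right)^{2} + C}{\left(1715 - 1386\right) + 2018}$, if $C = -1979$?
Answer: $- \frac{535}{2347} \approx -0.22795$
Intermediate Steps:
$\frac{\left(-15 - 23\right)^{2} + C}{\left(1715 - 1386\right) + 2018} = \frac{\left(-15 - 23\right)^{2} - 1979}{\left(1715 - 1386\right) + 2018} = \frac{\left(-38\right)^{2} - 1979}{\left(1715 - 1386\right) + 2018} = \frac{1444 - 1979}{329 + 2018} = - \frac{535}{2347}$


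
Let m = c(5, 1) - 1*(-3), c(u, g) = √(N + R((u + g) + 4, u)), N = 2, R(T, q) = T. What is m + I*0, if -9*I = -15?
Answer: 3 + 2*√3 ≈ 6.4641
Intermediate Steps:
I = 5/3 (I = -⅑*(-15) = 5/3 ≈ 1.6667)
c(u, g) = √(6 + g + u) (c(u, g) = √(2 + ((u + g) + 4)) = √(2 + ((g + u) + 4)) = √(2 + (4 + g + u)) = √(6 + g + u))
m = 3 + 2*√3 (m = √(6 + 1 + 5) - 1*(-3) = √12 + 3 = 2*√3 + 3 = 3 + 2*√3 ≈ 6.4641)
m + I*0 = (3 + 2*√3) + (5/3)*0 = (3 + 2*√3) + 0 = 3 + 2*√3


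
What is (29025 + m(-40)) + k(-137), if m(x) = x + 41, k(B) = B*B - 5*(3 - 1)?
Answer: 47785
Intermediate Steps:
k(B) = -10 + B² (k(B) = B² - 5*2 = B² - 10 = -10 + B²)
m(x) = 41 + x
(29025 + m(-40)) + k(-137) = (29025 + (41 - 40)) + (-10 + (-137)²) = (29025 + 1) + (-10 + 18769) = 29026 + 18759 = 47785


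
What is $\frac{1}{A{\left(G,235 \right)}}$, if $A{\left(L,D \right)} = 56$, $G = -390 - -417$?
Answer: $\frac{1}{56} \approx 0.017857$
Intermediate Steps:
$G = 27$ ($G = -390 + 417 = 27$)
$\frac{1}{A{\left(G,235 \right)}} = \frac{1}{56}$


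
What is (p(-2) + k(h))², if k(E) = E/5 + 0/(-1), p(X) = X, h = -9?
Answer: 361/25 ≈ 14.440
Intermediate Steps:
k(E) = E/5 (k(E) = E*(⅕) + 0*(-1) = E/5 + 0 = E/5)
(p(-2) + k(h))² = (-2 + (⅕)*(-9))² = (-2 - 9/5)² = (-19/5)² = 361/25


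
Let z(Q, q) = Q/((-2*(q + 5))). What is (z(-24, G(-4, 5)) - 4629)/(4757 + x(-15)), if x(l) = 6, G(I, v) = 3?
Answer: -9255/9526 ≈ -0.97155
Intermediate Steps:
z(Q, q) = Q/(-10 - 2*q) (z(Q, q) = Q/((-2*(5 + q))) = Q/(-10 - 2*q))
(z(-24, G(-4, 5)) - 4629)/(4757 + x(-15)) = (-1*(-24)/(10 + 2*3) - 4629)/(4757 + 6) = (-1*(-24)/(10 + 6) - 4629)/4763 = (-1*(-24)/16 - 4629)*(1/4763) = (-1*(-24)*1/16 - 4629)*(1/4763) = (3/2 - 4629)*(1/4763) = -9255/2*1/4763 = -9255/9526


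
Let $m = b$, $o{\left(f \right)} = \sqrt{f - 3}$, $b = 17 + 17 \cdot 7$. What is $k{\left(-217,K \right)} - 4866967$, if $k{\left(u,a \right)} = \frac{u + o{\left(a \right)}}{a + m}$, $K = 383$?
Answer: $- \frac{2525956090}{519} + \frac{2 \sqrt{95}}{519} \approx -4.867 \cdot 10^{6}$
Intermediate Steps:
$b = 136$ ($b = 17 + 119 = 136$)
$o{\left(f \right)} = \sqrt{-3 + f}$
$m = 136$
$k{\left(u,a \right)} = \frac{u + \sqrt{-3 + a}}{136 + a}$ ($k{\left(u,a \right)} = \frac{u + \sqrt{-3 + a}}{a + 136} = \frac{u + \sqrt{-3 + a}}{136 + a}$)
$k{\left(-217,K \right)} - 4866967 = \frac{-217 + \sqrt{-3 + 383}}{136 + 383} - 4866967 = \frac{-217 + \sqrt{380}}{519} - 4866967 = \frac{-217 + 2 \sqrt{95}}{519} - 4866967 = \left(- \frac{217}{519} + \frac{2 \sqrt{95}}{519}\right) - 4866967 = - \frac{2525956090}{519} + \frac{2 \sqrt{95}}{519}$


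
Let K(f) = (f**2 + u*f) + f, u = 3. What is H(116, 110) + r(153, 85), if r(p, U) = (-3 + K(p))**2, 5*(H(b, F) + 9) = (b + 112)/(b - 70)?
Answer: 66339396339/115 ≈ 5.7686e+8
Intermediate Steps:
H(b, F) = -9 + (112 + b)/(5*(-70 + b)) (H(b, F) = -9 + ((b + 112)/(b - 70))/5 = -9 + ((112 + b)/(-70 + b))/5 = -9 + (112 + b)/(5*(-70 + b)))
K(f) = f**2 + 4*f (K(f) = (f**2 + 3*f) + f = f**2 + 4*f)
r(p, U) = (-3 + p*(4 + p))**2
H(116, 110) + r(153, 85) = 2*(1631 - 22*116)/(5*(-70 + 116)) + (-3 + 153*(4 + 153))**2 = (2/5)*(1631 - 2552)/46 + (-3 + 153*157)**2 = (2/5)*(1/46)*(-921) + (-3 + 24021)**2 = -921/115 + 24018**2 = -921/115 + 576864324 = 66339396339/115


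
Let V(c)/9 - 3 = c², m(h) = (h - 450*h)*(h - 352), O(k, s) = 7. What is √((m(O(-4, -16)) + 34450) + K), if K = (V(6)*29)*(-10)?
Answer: 7*√20755 ≈ 1008.5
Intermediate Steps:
m(h) = -449*h*(-352 + h) (m(h) = (-449*h)*(-352 + h) = -449*h*(-352 + h))
V(c) = 27 + 9*c²
K = -101790 (K = ((27 + 9*6²)*29)*(-10) = ((27 + 9*36)*29)*(-10) = ((27 + 324)*29)*(-10) = (351*29)*(-10) = 10179*(-10) = -101790)
√((m(O(-4, -16)) + 34450) + K) = √((449*7*(352 - 1*7) + 34450) - 101790) = √((449*7*(352 - 7) + 34450) - 101790) = √((449*7*345 + 34450) - 101790) = √((1084335 + 34450) - 101790) = √(1118785 - 101790) = √1016995 = 7*√20755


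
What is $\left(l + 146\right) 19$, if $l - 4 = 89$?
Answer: $4541$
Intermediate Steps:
$l = 93$ ($l = 4 + 89 = 93$)
$\left(l + 146\right) 19 = \left(93 + 146\right) 19 = 239 \cdot 19 = 4541$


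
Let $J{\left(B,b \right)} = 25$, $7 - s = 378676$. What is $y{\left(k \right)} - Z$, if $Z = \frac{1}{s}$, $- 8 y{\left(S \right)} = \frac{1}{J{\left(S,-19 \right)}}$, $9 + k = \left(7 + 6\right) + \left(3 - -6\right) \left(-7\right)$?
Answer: $- \frac{378469}{75733800} \approx -0.0049974$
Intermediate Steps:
$s = -378669$ ($s = 7 - 378676 = -378669$)
$k = -59$ ($k = -9 + \left(\left(7 + 6\right) + \left(3 - -6\right) \left(-7\right)\right) = -9 + \left(13 + \left(3 + 6\right) \left(-7\right)\right) = -9 + \left(13 + 9 \left(-7\right)\right) = -9 + \left(13 - 63\right) = -9 - 50 = -59$)
$y{\left(S \right)} = - \frac{1}{200}$ ($y{\left(S \right)} = - \frac{1}{8 \cdot 25} = \left(- \frac{1}{8}\right) \frac{1}{25} = - \frac{1}{200}$)
$Z = - \frac{1}{378669}$ ($Z = \frac{1}{-378669} = - \frac{1}{378669} \approx -2.6408 \cdot 10^{-6}$)
$y{\left(k \right)} - Z = - \frac{1}{200} - - \frac{1}{378669} = - \frac{1}{200} + \frac{1}{378669} = - \frac{378469}{75733800}$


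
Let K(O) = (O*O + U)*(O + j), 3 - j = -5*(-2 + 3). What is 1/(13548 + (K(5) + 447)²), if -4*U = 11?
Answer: 16/8889793 ≈ 1.7998e-6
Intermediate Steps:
U = -11/4 (U = -¼*11 = -11/4 ≈ -2.7500)
j = 8 (j = 3 - (-5)*(-2 + 3) = 3 - (-5) = 3 - 1*(-5) = 3 + 5 = 8)
K(O) = (8 + O)*(-11/4 + O²) (K(O) = (O*O - 11/4)*(O + 8) = (O² - 11/4)*(8 + O) = (-11/4 + O²)*(8 + O) = (8 + O)*(-11/4 + O²))
1/(13548 + (K(5) + 447)²) = 1/(13548 + ((-22 + 5³ + 8*5² - 11/4*5) + 447)²) = 1/(13548 + ((-22 + 125 + 8*25 - 55/4) + 447)²) = 1/(13548 + ((-22 + 125 + 200 - 55/4) + 447)²) = 1/(13548 + (1157/4 + 447)²) = 1/(13548 + (2945/4)²) = 1/(13548 + 8673025/16) = 1/(8889793/16) = 16/8889793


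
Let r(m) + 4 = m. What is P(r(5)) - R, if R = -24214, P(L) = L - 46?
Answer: 24169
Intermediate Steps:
r(m) = -4 + m
P(L) = -46 + L
P(r(5)) - R = (-46 + (-4 + 5)) - 1*(-24214) = (-46 + 1) + 24214 = -45 + 24214 = 24169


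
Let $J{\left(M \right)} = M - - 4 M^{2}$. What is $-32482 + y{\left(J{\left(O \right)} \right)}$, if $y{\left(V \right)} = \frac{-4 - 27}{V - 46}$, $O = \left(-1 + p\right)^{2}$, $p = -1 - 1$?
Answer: $- \frac{9322365}{287} \approx -32482.0$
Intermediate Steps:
$p = -2$
$O = 9$ ($O = \left(-1 - 2\right)^{2} = \left(-3\right)^{2} = 9$)
$J{\left(M \right)} = M + 4 M^{2}$
$y{\left(V \right)} = - \frac{31}{-46 + V}$
$-32482 + y{\left(J{\left(O \right)} \right)} = -32482 - \frac{31}{-46 + 9 \left(1 + 4 \cdot 9\right)} = -32482 - \frac{31}{-46 + 9 \left(1 + 36\right)} = -32482 - \frac{31}{-46 + 9 \cdot 37} = -32482 - \frac{31}{-46 + 333} = -32482 - \frac{31}{287} = - \frac{9322365}{287}$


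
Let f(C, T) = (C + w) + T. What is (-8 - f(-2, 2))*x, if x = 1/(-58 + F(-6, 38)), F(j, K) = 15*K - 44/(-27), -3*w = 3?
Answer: -189/13868 ≈ -0.013628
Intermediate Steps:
w = -1 (w = -⅓*3 = -1)
F(j, K) = 44/27 + 15*K (F(j, K) = 15*K - 44*(-1/27) = 15*K + 44/27 = 44/27 + 15*K)
f(C, T) = -1 + C + T (f(C, T) = (C - 1) + T = (-1 + C) + T = -1 + C + T)
x = 27/13868 (x = 1/(-58 + (44/27 + 15*38)) = 1/(-58 + (44/27 + 570)) = 1/(-58 + 15434/27) = 1/(13868/27) = 27/13868 ≈ 0.0019469)
(-8 - f(-2, 2))*x = (-8 - (-1 - 2 + 2))*(27/13868) = (-8 - 1*(-1))*(27/13868) = (-8 + 1)*(27/13868) = -7*27/13868 = -189/13868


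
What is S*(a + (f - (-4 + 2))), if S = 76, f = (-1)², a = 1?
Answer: 304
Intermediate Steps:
f = 1
S*(a + (f - (-4 + 2))) = 76*(1 + (1 - (-4 + 2))) = 76*(1 + (1 - 1*(-2))) = 76*(1 + (1 + 2)) = 76*(1 + 3) = 76*4 = 304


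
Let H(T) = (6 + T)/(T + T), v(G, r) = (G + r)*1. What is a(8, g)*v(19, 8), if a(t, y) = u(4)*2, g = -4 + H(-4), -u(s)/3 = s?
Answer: -648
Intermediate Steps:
u(s) = -3*s
v(G, r) = G + r
H(T) = (6 + T)/(2*T) (H(T) = (6 + T)/((2*T)) = (6 + T)*(1/(2*T)) = (6 + T)/(2*T))
g = -17/4 (g = -4 + (1/2)*(6 - 4)/(-4) = -4 + (1/2)*(-1/4)*2 = -4 - 1/4 = -17/4 ≈ -4.2500)
a(t, y) = -24 (a(t, y) = -3*4*2 = -12*2 = -24)
a(8, g)*v(19, 8) = -24*(19 + 8) = -24*27 = -648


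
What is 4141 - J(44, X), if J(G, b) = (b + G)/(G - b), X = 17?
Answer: 111746/27 ≈ 4138.7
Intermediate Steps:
J(G, b) = (G + b)/(G - b)
4141 - J(44, X) = 4141 - (44 + 17)/(44 - 1*17) = 4141 - 61/(44 - 17) = 4141 - 61/27 = 111746/27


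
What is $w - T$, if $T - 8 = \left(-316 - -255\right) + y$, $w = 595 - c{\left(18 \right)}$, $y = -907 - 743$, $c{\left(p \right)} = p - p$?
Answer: $2298$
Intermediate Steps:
$c{\left(p \right)} = 0$
$y = -1650$ ($y = -907 - 743 = -1650$)
$w = 595$ ($w = 595 - 0 = 595 + 0 = 595$)
$T = -1703$ ($T = 8 - 1711 = -1703$)
$w - T = 595 - -1703 = 595 + 1703 = 2298$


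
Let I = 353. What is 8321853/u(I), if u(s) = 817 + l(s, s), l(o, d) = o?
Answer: 2773951/390 ≈ 7112.7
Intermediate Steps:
u(s) = 817 + s
8321853/u(I) = 8321853/(817 + 353) = 8321853/1170 = 8321853*(1/1170) = 2773951/390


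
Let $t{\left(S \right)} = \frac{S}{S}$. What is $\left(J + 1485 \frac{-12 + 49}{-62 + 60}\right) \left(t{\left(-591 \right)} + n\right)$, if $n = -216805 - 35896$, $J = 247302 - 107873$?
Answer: $-28291407550$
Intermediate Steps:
$J = 139429$ ($J = 247302 - 107873 = 139429$)
$n = -252701$ ($n = -216805 - 35896 = -252701$)
$t{\left(S \right)} = 1$
$\left(J + 1485 \frac{-12 + 49}{-62 + 60}\right) \left(t{\left(-591 \right)} + n\right) = \left(139429 + 1485 \frac{-12 + 49}{-62 + 60}\right) \left(1 - 252701\right) = \left(139429 + 1485 \frac{37}{-2}\right) \left(-252700\right) = \left(139429 + 1485 \cdot 37 \left(- \frac{1}{2}\right)\right) \left(-252700\right) = \left(139429 + 1485 \left(- \frac{37}{2}\right)\right) \left(-252700\right) = \left(139429 - \frac{54945}{2}\right) \left(-252700\right) = \frac{223913}{2} \left(-252700\right) = -28291407550$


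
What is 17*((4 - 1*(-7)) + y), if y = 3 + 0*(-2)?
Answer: 238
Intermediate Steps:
y = 3 (y = 3 + 0 = 3)
17*((4 - 1*(-7)) + y) = 17*((4 - 1*(-7)) + 3) = 17*((4 + 7) + 3) = 17*(11 + 3) = 17*14 = 238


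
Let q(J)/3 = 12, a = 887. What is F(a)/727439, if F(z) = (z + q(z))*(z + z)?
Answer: 1637402/727439 ≈ 2.2509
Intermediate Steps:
q(J) = 36 (q(J) = 3*12 = 36)
F(z) = 2*z*(36 + z) (F(z) = (z + 36)*(z + z) = (36 + z)*(2*z) = 2*z*(36 + z))
F(a)/727439 = (2*887*(36 + 887))/727439 = (2*887*923)*(1/727439) = 1637402*(1/727439) = 1637402/727439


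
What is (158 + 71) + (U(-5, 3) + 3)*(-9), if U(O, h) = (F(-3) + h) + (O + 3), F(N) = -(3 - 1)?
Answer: 211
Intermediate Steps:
F(N) = -2 (F(N) = -1*2 = -2)
U(O, h) = 1 + O + h (U(O, h) = (-2 + h) + (O + 3) = (-2 + h) + (3 + O) = 1 + O + h)
(158 + 71) + (U(-5, 3) + 3)*(-9) = (158 + 71) + ((1 - 5 + 3) + 3)*(-9) = 229 + (-1 + 3)*(-9) = 229 + 2*(-9) = 229 - 18 = 211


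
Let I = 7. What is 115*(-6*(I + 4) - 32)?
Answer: -11270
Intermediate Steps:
115*(-6*(I + 4) - 32) = 115*(-6*(7 + 4) - 32) = 115*(-6*11 - 32) = 115*(-66 - 32) = 115*(-98) = -11270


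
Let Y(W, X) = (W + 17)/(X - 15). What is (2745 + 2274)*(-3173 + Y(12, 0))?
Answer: -79674952/5 ≈ -1.5935e+7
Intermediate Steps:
Y(W, X) = (17 + W)/(-15 + X)
(2745 + 2274)*(-3173 + Y(12, 0)) = (2745 + 2274)*(-3173 + (17 + 12)/(-15 + 0)) = 5019*(-3173 + 29/(-15)) = 5019*(-3173 - 1/15*29) = 5019*(-3173 - 29/15) = 5019*(-47624/15) = -79674952/5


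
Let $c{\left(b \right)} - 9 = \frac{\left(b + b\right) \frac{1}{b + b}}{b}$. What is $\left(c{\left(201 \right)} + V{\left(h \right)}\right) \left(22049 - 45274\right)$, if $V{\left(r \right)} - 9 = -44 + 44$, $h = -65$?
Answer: $- \frac{84051275}{201} \approx -4.1817 \cdot 10^{5}$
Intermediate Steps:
$V{\left(r \right)} = 9$ ($V{\left(r \right)} = 9 + \left(-44 + 44\right) = 9 + 0 = 9$)
$c{\left(b \right)} = 9 + \frac{1}{b}$ ($c{\left(b \right)} = 9 + \frac{\left(b + b\right) \frac{1}{b + b}}{b} = 9 + \frac{2 b \frac{1}{2 b}}{b} = 9 + 1 \frac{1}{b} = 9 + \frac{1}{b}$)
$\left(c{\left(201 \right)} + V{\left(h \right)}\right) \left(22049 - 45274\right) = \left(\left(9 + \frac{1}{201}\right) + 9\right) \left(22049 - 45274\right) = \left(\left(9 + \frac{1}{201}\right) + 9\right) \left(-23225\right) = \left(\frac{1810}{201} + 9\right) \left(-23225\right) = \frac{3619}{201} \left(-23225\right) = - \frac{84051275}{201}$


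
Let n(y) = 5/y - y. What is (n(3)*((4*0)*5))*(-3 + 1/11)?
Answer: 0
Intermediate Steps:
n(y) = -y + 5/y
(n(3)*((4*0)*5))*(-3 + 1/11) = ((-1*3 + 5/3)*((4*0)*5))*(-3 + 1/11) = ((-3 + 5*(1/3))*(0*5))*(-3 + 1/11) = ((-3 + 5/3)*0)*(-32/11) = -4/3*0*(-32/11) = 0*(-32/11) = 0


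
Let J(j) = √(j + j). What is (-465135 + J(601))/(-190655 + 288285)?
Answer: -93027/19526 + √1202/97630 ≈ -4.7639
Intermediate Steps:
J(j) = √2*√j (J(j) = √(2*j) = √2*√j)
(-465135 + J(601))/(-190655 + 288285) = (-465135 + √2*√601)/(-190655 + 288285) = (-465135 + √1202)/97630 = (-465135 + √1202)*(1/97630) = -93027/19526 + √1202/97630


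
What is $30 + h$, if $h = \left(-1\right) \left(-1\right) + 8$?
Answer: $39$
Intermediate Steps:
$h = 9$ ($h = 1 + 8 = 9$)
$30 + h = 30 + 9 = 39$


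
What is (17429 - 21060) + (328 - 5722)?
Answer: -9025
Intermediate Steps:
(17429 - 21060) + (328 - 5722) = -3631 - 5394 = -9025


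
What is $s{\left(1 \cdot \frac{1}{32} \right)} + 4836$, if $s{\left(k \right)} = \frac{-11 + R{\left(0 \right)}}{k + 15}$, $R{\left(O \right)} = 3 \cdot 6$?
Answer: $\frac{2326340}{481} \approx 4836.5$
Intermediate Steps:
$R{\left(O \right)} = 18$
$s{\left(k \right)} = \frac{7}{15 + k}$ ($s{\left(k \right)} = \frac{-11 + 18}{k + 15} = \frac{7}{15 + k}$)
$s{\left(1 \cdot \frac{1}{32} \right)} + 4836 = \frac{7}{15 + 1 \cdot \frac{1}{32}} + 4836 = \frac{7}{15 + \frac{1}{32}} + 4836 = \frac{7}{\frac{481}{32}} + 4836 = 7 \cdot \frac{32}{481} + 4836 = \frac{224}{481} + 4836 = \frac{2326340}{481}$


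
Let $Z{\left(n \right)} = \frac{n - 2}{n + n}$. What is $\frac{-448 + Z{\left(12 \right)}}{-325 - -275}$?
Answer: $\frac{5371}{600} \approx 8.9517$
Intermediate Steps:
$Z{\left(n \right)} = \frac{-2 + n}{2 n}$
$\frac{-448 + Z{\left(12 \right)}}{-325 - -275} = \frac{-448 + \frac{-2 + 12}{2 \cdot 12}}{-325 - -275} = \frac{-448 + \frac{1}{2} \cdot \frac{1}{12} \cdot 10}{-325 + 275} = \frac{-448 + \frac{5}{12}}{-50} = \left(- \frac{5371}{12}\right) \left(- \frac{1}{50}\right) = \frac{5371}{600}$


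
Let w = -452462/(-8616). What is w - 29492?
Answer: -126825305/4308 ≈ -29440.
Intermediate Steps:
w = 226231/4308 (w = -452462*(-1/8616) = 226231/4308 ≈ 52.514)
w - 29492 = 226231/4308 - 29492 = -126825305/4308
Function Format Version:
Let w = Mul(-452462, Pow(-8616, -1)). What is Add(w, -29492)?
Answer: Rational(-126825305, 4308) ≈ -29440.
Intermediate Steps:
w = Rational(226231, 4308) (w = Mul(-452462, Rational(-1, 8616)) = Rational(226231, 4308) ≈ 52.514)
Add(w, -29492) = Add(Rational(226231, 4308), -29492) = Rational(-126825305, 4308)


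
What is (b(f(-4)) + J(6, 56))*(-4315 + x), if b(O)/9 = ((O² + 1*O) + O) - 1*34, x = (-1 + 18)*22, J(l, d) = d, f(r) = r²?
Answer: -9229822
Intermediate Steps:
x = 374 (x = 17*22 = 374)
b(O) = -306 + 9*O² + 18*O (b(O) = 9*(((O² + 1*O) + O) - 1*34) = 9*(((O² + O) + O) - 34) = 9*(((O + O²) + O) - 34) = 9*((O² + 2*O) - 34) = 9*(-34 + O² + 2*O) = -306 + 9*O² + 18*O)
(b(f(-4)) + J(6, 56))*(-4315 + x) = ((-306 + 9*((-4)²)² + 18*(-4)²) + 56)*(-4315 + 374) = ((-306 + 9*16² + 18*16) + 56)*(-3941) = ((-306 + 9*256 + 288) + 56)*(-3941) = ((-306 + 2304 + 288) + 56)*(-3941) = (2286 + 56)*(-3941) = 2342*(-3941) = -9229822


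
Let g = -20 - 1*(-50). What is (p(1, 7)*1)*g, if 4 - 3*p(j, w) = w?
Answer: -30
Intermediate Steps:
p(j, w) = 4/3 - w/3
g = 30 (g = -20 + 50 = 30)
(p(1, 7)*1)*g = ((4/3 - 1/3*7)*1)*30 = ((4/3 - 7/3)*1)*30 = -1*1*30 = -1*30 = -30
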